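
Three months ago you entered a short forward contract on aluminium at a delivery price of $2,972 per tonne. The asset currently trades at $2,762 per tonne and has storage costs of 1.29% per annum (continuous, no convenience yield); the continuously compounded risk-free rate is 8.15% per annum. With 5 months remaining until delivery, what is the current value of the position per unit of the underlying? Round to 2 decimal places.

$95.88 per tonne

Current fair forward for the remaining 5 months: F = S·e^((r + u)·T), (r + u) = 0.0815 + 0.0129 = 0.0944
F = 2762 · e^(0.0944 × 5/12) = 2762 × 1.04011713 = 2872.8035
Value of long forward = (F − K)·e^(−rT) = (2872.8035 − 2972) · e^(−0.0815·5/12)
= -99.1965 × 0.96661178 = -95.88
Short position value = −(long value) = $95.88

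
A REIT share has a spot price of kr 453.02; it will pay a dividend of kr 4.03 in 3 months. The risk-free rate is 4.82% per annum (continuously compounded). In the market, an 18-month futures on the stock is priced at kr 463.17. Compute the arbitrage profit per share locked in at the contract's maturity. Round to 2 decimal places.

PV(dividends) I = 4.03·e^(−0.0482·3/12) = 3.9817
Fair futures F* = (S − I)·e^(rT) = (453.02 − 3.9817)·e^0.072300 = 449.0383 × 1.074978 = 482.7063
Market kr 463.17 < fair 482.7063: forward underpriced → reverse cash-and-carry (short the stock, invest proceeds at r, pay the dividends, go long the forward).
Profit at T = |F_mkt − F*| = |463.17 − 482.7063| = kr 19.54 per share

kr 19.54 per share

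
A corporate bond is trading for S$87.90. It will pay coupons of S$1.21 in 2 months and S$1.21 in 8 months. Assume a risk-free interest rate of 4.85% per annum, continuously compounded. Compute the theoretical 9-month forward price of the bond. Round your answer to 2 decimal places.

PV(coupons) I = 1.21·e^(−0.0485·2/12) + 1.21·e^(−0.0485·8/12)
I = 1.2003 + 1.1715 = 2.3718
F = (S − I)·e^(rT) = (87.90 − 2.3718) · e^(0.0485·9/12)
= 85.5282 · e^0.036375 = 85.5282 × 1.037045 = S$88.70

S$88.70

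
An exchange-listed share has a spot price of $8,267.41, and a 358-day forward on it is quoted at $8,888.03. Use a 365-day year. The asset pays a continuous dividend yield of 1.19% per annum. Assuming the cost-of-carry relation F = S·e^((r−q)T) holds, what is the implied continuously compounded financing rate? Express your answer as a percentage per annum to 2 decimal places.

8.57%

From F = S·e^((r−q)T): (r − q) = ln(F/S)/T
ln(8888.03/8267.41) = ln(1.075068) = 0.072384
(r − q) = 0.072384 / (358/365) = 0.073799
r = ln(F/S)/T + q = 0.073799 + 0.0119 = 0.085699
r = 8.57%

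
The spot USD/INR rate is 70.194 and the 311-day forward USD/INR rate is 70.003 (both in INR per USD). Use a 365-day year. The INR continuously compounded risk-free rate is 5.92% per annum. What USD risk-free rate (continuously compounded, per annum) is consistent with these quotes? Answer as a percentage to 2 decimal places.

6.24%

F = S·e^((r_INR − r_USD)T) ⇒ r_USD = r_INR − ln(F/S)/T
ln(70.003/70.194) = -0.002725; /(311/365) = -0.003198
r_USD = 0.0592 + 0.003198 = 0.062398
r_USD = 6.24%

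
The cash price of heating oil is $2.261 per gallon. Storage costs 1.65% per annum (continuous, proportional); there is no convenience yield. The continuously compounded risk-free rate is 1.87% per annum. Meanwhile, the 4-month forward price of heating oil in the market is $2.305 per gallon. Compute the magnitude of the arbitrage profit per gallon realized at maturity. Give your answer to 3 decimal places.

Fair forward: F* = S·e^(carry·T), with carry = (r + u) = 0.0187 + 0.0165 = 0.0352
F* = 2.261 · e^(0.0352 × 4/12) = 2.261 · e^0.011733 = 2.261 × 1.011802 = $2.2877
Market $2.305 > fair $2.2877: forward overpriced → cash-and-carry (buy spot, short the forward).
At maturity, profit = |F_mkt − F*| = |2.305 − 2.2877| = $0.017 per gallon

$0.017 per gallon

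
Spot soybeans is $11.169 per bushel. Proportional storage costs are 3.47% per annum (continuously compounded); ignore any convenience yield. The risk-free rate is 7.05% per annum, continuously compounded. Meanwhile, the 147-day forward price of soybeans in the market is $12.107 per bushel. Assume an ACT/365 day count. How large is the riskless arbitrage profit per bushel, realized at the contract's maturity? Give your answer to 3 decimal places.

$0.455 per bushel

Fair forward: F* = S·e^(carry·T), with carry = (r + u) = 0.0705 + 0.0347 = 0.1052
F* = 11.169 · e^(0.1052 × 147/365) = 11.169 · e^0.042368 = 11.169 × 1.043278 = $11.6524
Market $12.107 > fair $11.6524: forward overpriced → cash-and-carry (buy spot, short the forward).
At maturity, profit = |F_mkt − F*| = |12.107 − 11.6524| = $0.455 per bushel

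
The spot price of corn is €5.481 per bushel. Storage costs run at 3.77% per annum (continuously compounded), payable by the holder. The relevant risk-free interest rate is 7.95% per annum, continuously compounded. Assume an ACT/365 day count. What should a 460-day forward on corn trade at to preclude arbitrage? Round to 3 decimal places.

Net carry = r + u − y = 0.0795 + 0.0377 − 0.0000 = 0.1172
F = S·e^((r+u−y)T) = 5.481 · e^(0.1172 × 460/365) = 5.481 · e^0.147704
= 5.481 × 1.159170 = €6.353 per bushel

€6.353 per bushel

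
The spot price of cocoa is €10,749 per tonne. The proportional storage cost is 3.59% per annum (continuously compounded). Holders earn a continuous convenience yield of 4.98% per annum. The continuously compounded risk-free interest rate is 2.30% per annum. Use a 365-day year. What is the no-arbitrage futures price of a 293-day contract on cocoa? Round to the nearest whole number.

Net carry = r + u − y = 0.0230 + 0.0359 − 0.0498 = 0.0091
F = S·e^((r+u−y)T) = 10749 · e^(0.0091 × 293/365) = 10749 · e^0.007305
= 10749 × 1.007332 = €10,828 per tonne

€10,828 per tonne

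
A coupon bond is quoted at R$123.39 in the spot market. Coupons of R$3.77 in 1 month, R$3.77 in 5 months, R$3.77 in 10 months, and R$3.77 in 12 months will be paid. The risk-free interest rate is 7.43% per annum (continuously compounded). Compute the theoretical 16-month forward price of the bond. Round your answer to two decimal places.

PV(coupons) I = 3.77·e^(−0.0743·1/12) + 3.77·e^(−0.0743·5/12) + 3.77·e^(−0.0743·10/12) + 3.77·e^(−0.0743·12/12)
I = 3.7467 + 3.6551 + 3.5437 + 3.5000 = 14.4455
F = (S − I)·e^(rT) = (123.39 − 14.4455) · e^(0.0743·16/12)
= 108.9445 · e^0.099067 = 108.9445 × 1.104140 = R$120.29

R$120.29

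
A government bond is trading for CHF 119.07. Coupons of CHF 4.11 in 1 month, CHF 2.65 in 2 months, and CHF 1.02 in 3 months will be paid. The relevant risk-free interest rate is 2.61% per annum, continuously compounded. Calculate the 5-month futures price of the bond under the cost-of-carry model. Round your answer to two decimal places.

CHF 112.53

PV(coupons) I = 4.11·e^(−0.0261·1/12) + 2.65·e^(−0.0261·2/12) + 1.02·e^(−0.0261·3/12)
I = 4.1011 + 2.6385 + 1.0134 = 7.7530
F = (S − I)·e^(rT) = (119.07 − 7.7530) · e^(0.0261·5/12)
= 111.3170 · e^0.010875 = 111.3170 × 1.010934 = CHF 112.53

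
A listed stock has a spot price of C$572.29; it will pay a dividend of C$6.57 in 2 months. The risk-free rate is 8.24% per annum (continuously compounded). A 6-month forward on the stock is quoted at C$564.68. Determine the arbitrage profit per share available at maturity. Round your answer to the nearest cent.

C$24.93 per share

PV(dividends) I = 6.57·e^(−0.0824·2/12) = 6.4804
Fair forward F* = (S − I)·e^(rT) = (572.29 − 6.4804)·e^0.041200 = 565.8096 × 1.042060 = 589.6076
Market C$564.68 < fair 589.6076: forward underpriced → reverse cash-and-carry (short the stock, invest proceeds at r, pay the dividends, go long the forward).
Profit at T = |F_mkt − F*| = |564.68 − 589.6076| = C$24.93 per share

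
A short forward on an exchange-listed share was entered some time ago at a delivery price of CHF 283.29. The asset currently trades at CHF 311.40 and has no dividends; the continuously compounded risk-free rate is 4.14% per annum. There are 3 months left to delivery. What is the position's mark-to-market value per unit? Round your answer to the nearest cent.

Current fair forward for the remaining 3 months: F = S·e^(r·T), r = 0.0414
F = 311.40 · e^(0.0414 × 3/12) = 311.40 × 1.010404 = 314.6398
Value of long forward = (F − K)·e^(−rT) = (314.6398 − 283.29) · e^(−0.0414·3/12)
= 31.3498 × 0.989703 = 31.03
Short position value = −(long value) = -CHF 31.03

-CHF 31.03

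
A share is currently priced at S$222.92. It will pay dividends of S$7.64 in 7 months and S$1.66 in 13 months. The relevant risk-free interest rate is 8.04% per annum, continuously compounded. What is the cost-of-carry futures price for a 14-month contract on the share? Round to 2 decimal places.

PV(dividends) I = 7.64·e^(−0.0804·7/12) + 1.66·e^(−0.0804·13/12)
I = 7.2900 + 1.5215 = 8.8115
F = (S − I)·e^(rT) = (222.92 − 8.8115) · e^(0.0804·14/12)
= 214.1085 · e^0.093800 = 214.1085 × 1.098340 = S$235.16

S$235.16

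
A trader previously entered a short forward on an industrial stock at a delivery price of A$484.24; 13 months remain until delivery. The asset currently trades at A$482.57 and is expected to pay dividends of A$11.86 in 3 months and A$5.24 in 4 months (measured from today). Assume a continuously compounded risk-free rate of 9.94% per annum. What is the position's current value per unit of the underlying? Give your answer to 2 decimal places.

-A$31.13

PV(remaining dividends) I = 11.86·e^(−0.0994·3/12) + 5.24·e^(−0.0994·4/12) = 16.6381
Current forward F = (S − I)·e^(rT) = (482.57 − 16.6381)·e^(0.0994·13/12) = 465.9319 × 1.113695 = 518.9060
Value (long) = (F − K)·e^(−rT) = (518.9060 − 484.24) × 0.897912 = 31.1270
Short position value = −(long value) = -A$31.13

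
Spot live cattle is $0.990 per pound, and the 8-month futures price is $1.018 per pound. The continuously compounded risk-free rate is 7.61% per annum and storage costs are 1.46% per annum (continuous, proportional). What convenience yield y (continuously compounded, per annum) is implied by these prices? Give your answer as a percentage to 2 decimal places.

4.89%

F = S·e^((r+u−y)T) ⇒ (r+u−y) = ln(F/S)/T
ln(1.018/0.990) = 0.027890; /T ⇒ 0.041835
y = r + u − ln(F/S)/T = 0.0761 + 0.0146 − 0.041835 = 0.048865
y = 4.89%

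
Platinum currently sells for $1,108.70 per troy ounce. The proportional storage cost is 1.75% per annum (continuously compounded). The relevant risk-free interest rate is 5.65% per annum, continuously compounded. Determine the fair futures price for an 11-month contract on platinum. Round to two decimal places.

$1,186.52 per troy ounce

Net carry = r + u − y = 0.0565 + 0.0175 − 0.0000 = 0.0740
F = S·e^((r+u−y)T) = 1108.70 · e^(0.0740 × 11/12) = 1108.70 · e^0.06783333
= 1108.70 × 1.07018693 = $1,186.52 per troy ounce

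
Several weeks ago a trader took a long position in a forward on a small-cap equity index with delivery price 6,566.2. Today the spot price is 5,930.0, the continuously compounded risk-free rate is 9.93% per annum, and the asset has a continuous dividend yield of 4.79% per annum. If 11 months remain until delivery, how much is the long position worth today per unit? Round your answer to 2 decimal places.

Current fair forward for the remaining 11 months: F = S·e^((r − q)·T), (r − q) = 0.0993 − 0.0479 = 0.0514
F = 5930.0 · e^(0.0514 × 11/12) = 5930.0 × 1.04824430 = 6216.0887
Value of long forward = (F − K)·e^(−rT) = (6216.0887 − 6566.2) · e^(−0.0993·11/12)
= -350.1113 × 0.91299489 = -319.65

-319.65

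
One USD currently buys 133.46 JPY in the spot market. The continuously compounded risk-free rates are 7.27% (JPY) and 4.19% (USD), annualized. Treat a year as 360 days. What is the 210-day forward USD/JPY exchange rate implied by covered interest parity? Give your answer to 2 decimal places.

F = S·e^((r_JPY − r_USD)T) = 133.46 · e^((0.0727 − 0.0419) × 210/360)
= 133.46 · e^0.017967 = 133.46 × 1.018129
F = 135.88 JPY per USD

135.88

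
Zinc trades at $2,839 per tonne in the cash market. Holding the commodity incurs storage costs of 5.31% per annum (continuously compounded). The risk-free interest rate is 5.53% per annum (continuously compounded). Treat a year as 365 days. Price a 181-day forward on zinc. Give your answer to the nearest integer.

$2,996 per tonne

Net carry = r + u − y = 0.0553 + 0.0531 − 0.0000 = 0.1084
F = S·e^((r+u−y)T) = 2839 · e^(0.1084 × 181/365) = 2839 · e^0.053755
= 2839 × 1.055226 = $2,996 per tonne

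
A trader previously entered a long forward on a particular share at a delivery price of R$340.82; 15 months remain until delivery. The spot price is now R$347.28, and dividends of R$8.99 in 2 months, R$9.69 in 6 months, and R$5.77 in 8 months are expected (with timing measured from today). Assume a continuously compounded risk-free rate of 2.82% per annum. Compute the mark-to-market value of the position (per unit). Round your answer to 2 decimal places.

PV(remaining dividends) I = 8.99·e^(−0.0282·2/12) + 9.69·e^(−0.0282·6/12) + 5.77·e^(−0.0282·8/12) = 24.1647
Current forward F = (S − I)·e^(rT) = (347.28 − 24.1647)·e^(0.0282·15/12) = 323.1153 × 1.035879 = 334.7084
Value (long) = (F − K)·e^(−rT) = (334.7084 − 340.82) × 0.965364 = -5.8999
Value = -R$5.90

-R$5.90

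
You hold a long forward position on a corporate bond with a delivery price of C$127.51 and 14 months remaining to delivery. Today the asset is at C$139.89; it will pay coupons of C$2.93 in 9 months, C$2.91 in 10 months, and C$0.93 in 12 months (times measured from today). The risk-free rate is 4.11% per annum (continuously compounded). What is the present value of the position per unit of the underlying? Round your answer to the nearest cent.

PV(remaining coupons) I = 2.93·e^(−0.0411·9/12) + 2.91·e^(−0.0411·10/12) + 0.93·e^(−0.0411·12/12) = 6.5456
Current forward F = (S − I)·e^(rT) = (139.89 − 6.5456)·e^(0.0411·14/12) = 133.3444 × 1.049118 = 139.8940
Value (long) = (F − K)·e^(−rT) = (139.8940 − 127.51) × 0.953181 = 11.8042
Value = C$11.80

C$11.80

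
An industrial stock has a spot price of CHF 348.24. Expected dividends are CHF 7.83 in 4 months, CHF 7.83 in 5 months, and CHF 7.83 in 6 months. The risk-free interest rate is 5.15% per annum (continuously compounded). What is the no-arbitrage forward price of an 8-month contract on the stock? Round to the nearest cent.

CHF 336.61

PV(dividends) I = 7.83·e^(−0.0515·4/12) + 7.83·e^(−0.0515·5/12) + 7.83·e^(−0.0515·6/12)
I = 7.6967 + 7.6638 + 7.6310 = 22.9915
F = (S − I)·e^(rT) = (348.24 − 22.9915) · e^(0.0515·8/12)
= 325.2485 · e^0.034333 = 325.2485 × 1.034929 = CHF 336.61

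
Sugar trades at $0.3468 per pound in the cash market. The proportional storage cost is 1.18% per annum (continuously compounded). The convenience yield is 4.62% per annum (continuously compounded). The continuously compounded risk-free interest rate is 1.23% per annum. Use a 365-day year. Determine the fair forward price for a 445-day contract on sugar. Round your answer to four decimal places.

$0.3376 per pound

Net carry = r + u − y = 0.0123 + 0.0118 − 0.0462 = -0.0221
F = S·e^((r+u−y)T) = 0.3468 · e^(-0.0221 × 445/365) = 0.3468 · e^-0.026944
= 0.3468 × 0.973416 = $0.3376 per pound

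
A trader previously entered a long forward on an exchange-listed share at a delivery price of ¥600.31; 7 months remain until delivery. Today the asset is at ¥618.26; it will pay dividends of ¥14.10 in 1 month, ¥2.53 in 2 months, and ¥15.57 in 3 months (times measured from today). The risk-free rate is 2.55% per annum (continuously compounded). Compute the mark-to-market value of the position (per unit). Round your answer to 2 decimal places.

PV(remaining dividends) I = 14.10·e^(−0.0255·1/12) + 2.53·e^(−0.0255·2/12) + 15.57·e^(−0.0255·3/12) = 32.0604
Current forward F = (S − I)·e^(rT) = (618.26 − 32.0604)·e^(0.0255·7/12) = 586.1996 × 1.014986 = 594.9844
Value (long) = (F − K)·e^(−rT) = (594.9844 − 600.31) × 0.985235 = -5.2470
Value = -¥5.25

-¥5.25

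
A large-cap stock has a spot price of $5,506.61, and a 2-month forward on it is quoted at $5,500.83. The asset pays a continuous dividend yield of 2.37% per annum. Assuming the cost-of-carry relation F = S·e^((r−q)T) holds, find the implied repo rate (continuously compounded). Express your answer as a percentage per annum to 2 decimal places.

From F = S·e^((r−q)T): (r − q) = ln(F/S)/T
ln(5500.83/5506.61) = ln(0.998950) = -0.001051
(r − q) = -0.001051 / (2/12) = -0.006306
r = ln(F/S)/T + q = -0.006306 + 0.0237 = 0.017394
r = 1.74%

1.74%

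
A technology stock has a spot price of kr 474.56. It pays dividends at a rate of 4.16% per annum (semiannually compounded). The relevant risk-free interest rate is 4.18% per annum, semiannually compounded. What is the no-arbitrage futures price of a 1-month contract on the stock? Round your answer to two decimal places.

kr 474.57

F = S · (1+r/2)^(2T) / (1+q/2)^(2T)
= 474.56 × 1.003453 / 1.003437 = 474.56 × 1.000016
F = kr 474.57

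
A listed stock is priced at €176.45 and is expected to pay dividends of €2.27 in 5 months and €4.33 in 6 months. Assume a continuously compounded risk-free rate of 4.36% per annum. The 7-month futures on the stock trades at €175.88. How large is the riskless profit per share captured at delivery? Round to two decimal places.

PV(dividends) I = 2.27·e^(−0.0436·5/12) + 4.33·e^(−0.0436·6/12) = 6.4658
Fair futures F* = (S − I)·e^(rT) = (176.45 − 6.4658)·e^0.025433 = 169.9842 × 1.025759 = 174.3628
Market €175.88 > fair 174.3628: forward overpriced → cash-and-carry (borrow at r, buy the stock and collect the dividends, short the forward).
Profit at T = |F_mkt − F*| = |175.88 − 174.3628| = €1.52 per share

€1.52 per share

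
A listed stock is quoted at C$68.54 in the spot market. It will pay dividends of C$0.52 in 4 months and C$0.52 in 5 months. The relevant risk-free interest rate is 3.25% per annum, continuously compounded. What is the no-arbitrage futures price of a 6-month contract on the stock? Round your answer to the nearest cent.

PV(dividends) I = 0.52·e^(−0.0325·4/12) + 0.52·e^(−0.0325·5/12)
I = 0.5144 + 0.5130 = 1.0274
F = (S − I)·e^(rT) = (68.54 − 1.0274) · e^(0.0325·6/12)
= 67.5126 · e^0.016250 = 67.5126 × 1.016383 = C$68.62

C$68.62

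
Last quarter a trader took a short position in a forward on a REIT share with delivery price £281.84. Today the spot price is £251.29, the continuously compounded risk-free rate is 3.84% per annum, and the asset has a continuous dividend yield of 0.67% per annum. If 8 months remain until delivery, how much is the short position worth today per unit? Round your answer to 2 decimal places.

Current fair forward for the remaining 8 months: F = S·e^((r − q)·T), (r − q) = 0.0384 − 0.0067 = 0.0317
F = 251.29 · e^(0.0317 × 8/12) = 251.29 × 1.021358 = 256.6571
Value of long forward = (F − K)·e^(−rT) = (256.6571 − 281.84) · e^(−0.0384·8/12)
= -25.1829 × 0.974725 = -24.55
Short position value = −(long value) = £24.55

£24.55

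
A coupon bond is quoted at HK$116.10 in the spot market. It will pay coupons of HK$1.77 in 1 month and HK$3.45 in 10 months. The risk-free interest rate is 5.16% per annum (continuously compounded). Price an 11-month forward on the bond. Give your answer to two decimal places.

HK$116.41

PV(coupons) I = 1.77·e^(−0.0516·1/12) + 3.45·e^(−0.0516·10/12)
I = 1.7624 + 3.3048 = 5.0672
F = (S − I)·e^(rT) = (116.10 − 5.0672) · e^(0.0516·11/12)
= 111.0328 · e^0.047300 = 111.0328 × 1.048436 = HK$116.41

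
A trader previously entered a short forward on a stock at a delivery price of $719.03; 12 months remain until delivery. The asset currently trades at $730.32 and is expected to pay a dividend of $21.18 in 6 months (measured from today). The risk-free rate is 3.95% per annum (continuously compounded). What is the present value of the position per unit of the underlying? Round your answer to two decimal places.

PV(remaining dividends) I = 21.18·e^(−0.0395·6/12) = 20.7658
Current forward F = (S − I)·e^(rT) = (730.32 − 20.7658)·e^(0.0395·12/12) = 709.5542 × 1.040290 = 738.1421
Value (long) = (F − K)·e^(−rT) = (738.1421 − 719.03) × 0.961270 = 18.3719
Short position value = −(long value) = -$18.37

-$18.37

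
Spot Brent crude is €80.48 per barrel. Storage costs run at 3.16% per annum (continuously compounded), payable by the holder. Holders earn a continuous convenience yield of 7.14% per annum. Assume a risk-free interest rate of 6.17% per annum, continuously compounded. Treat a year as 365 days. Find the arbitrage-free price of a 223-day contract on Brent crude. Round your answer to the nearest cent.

Net carry = r + u − y = 0.0617 + 0.0316 − 0.0714 = 0.0219
F = S·e^((r+u−y)T) = 80.48 · e^(0.0219 × 223/365) = 80.48 · e^0.013380
= 80.48 × 1.013470 = €81.56 per barrel

€81.56 per barrel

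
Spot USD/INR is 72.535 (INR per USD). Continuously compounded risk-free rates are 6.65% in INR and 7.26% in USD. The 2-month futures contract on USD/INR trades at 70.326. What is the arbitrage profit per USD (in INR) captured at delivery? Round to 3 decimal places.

2.135 per USD (in INR)

Fair futures: F* = S·e^(carry·T), with carry = (r_INR − r_USD) = 0.0665 − 0.0726 = -0.0061
F* = 72.535 · e^(-0.0061 × 2/12) = 72.535 · e^-0.001017 = 72.535 × 0.998984 = 72.4613
Market 70.326 < fair 72.4613: forward underpriced → reverse cash-and-carry (short spot, go long the forward).
At maturity, profit = |F_mkt − F*| = |70.326 − 72.4613| = 2.135 per USD (in INR)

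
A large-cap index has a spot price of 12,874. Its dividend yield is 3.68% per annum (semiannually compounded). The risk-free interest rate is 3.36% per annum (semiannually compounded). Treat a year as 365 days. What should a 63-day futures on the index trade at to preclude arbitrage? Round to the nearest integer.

12,867

F = S · (1+r/2)^(2T) / (1+q/2)^(2T)
= 12874 × 1.005768 / 1.006314 = 12874 × 0.999457
F = 12,867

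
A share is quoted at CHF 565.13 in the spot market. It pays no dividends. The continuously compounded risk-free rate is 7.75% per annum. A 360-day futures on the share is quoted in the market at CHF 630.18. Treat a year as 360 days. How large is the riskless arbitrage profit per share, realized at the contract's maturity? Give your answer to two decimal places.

CHF 19.51 per share

Fair futures: F* = S·e^(carry·T), with carry = r = 0.0775
F* = 565.13 · e^(0.0775 × 360/360) = 565.13 · e^0.077500 = 565.13 × 1.080582 = CHF 610.6693
Market CHF 630.18 > fair CHF 610.6693: forward overpriced → cash-and-carry (buy spot, short the forward).
At maturity, profit = |F_mkt − F*| = |630.18 − 610.6693| = CHF 19.51 per share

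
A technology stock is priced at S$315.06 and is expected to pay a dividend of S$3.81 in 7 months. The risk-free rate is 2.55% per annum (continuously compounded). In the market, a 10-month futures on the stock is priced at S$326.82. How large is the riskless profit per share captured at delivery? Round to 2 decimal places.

PV(dividends) I = 3.81·e^(−0.0255·7/12) = 3.7537
Fair futures F* = (S − I)·e^(rT) = (315.06 − 3.7537)·e^0.021250 = 311.3063 × 1.021477 = 317.9922
Market S$326.82 > fair 317.9922: forward overpriced → cash-and-carry (borrow at r, buy the stock and collect the dividends, short the forward).
Profit at T = |F_mkt − F*| = |326.82 − 317.9922| = S$8.83 per share

S$8.83 per share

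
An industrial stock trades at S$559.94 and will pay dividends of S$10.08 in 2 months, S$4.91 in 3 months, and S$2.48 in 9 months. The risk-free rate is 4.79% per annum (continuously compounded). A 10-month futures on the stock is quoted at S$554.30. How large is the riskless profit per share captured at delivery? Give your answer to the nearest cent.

PV(dividends) I = 10.08·e^(−0.0479·2/12) + 4.91·e^(−0.0479·3/12) + 2.48·e^(−0.0479·9/12) = 17.2439
Fair futures F* = (S − I)·e^(rT) = (559.94 − 17.2439)·e^0.039917 = 542.6961 × 1.040724 = 564.7969
Market S$554.30 < fair 564.7969: forward underpriced → reverse cash-and-carry (short the stock, invest proceeds at r, pay the dividends, go long the forward).
Profit at T = |F_mkt − F*| = |554.30 − 564.7969| = S$10.50 per share

S$10.50 per share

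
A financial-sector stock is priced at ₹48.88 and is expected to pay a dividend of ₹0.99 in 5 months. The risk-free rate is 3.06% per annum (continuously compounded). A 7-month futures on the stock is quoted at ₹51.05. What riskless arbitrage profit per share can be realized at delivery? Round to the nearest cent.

₹2.28 per share

PV(dividends) I = 0.99·e^(−0.0306·5/12) = 0.9775
Fair futures F* = (S − I)·e^(rT) = (48.88 − 0.9775)·e^0.017850 = 47.9025 × 1.018010 = 48.7652
Market ₹51.05 > fair 48.7652: forward overpriced → cash-and-carry (borrow at r, buy the stock and collect the dividends, short the forward).
Profit at T = |F_mkt − F*| = |51.05 − 48.7652| = ₹2.28 per share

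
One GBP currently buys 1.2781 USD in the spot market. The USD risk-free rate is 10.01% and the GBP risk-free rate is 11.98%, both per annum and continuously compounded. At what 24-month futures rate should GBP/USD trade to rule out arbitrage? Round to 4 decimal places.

F = S·e^((r_USD − r_GBP)T) = 1.2781 · e^((0.1001 − 0.1198) × 24/12)
= 1.2781 · e^-0.039400 = 1.2781 × 0.961366
F = 1.2287 USD per GBP

1.2287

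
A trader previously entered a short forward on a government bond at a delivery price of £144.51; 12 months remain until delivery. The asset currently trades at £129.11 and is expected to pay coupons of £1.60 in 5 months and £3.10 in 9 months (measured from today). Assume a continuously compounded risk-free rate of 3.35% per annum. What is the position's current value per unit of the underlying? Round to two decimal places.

PV(remaining coupons) I = 1.60·e^(−0.0335·5/12) + 3.10·e^(−0.0335·9/12) = 4.6009
Current forward F = (S − I)·e^(rT) = (129.11 − 4.6009)·e^(0.0335·12/12) = 124.5091 × 1.034067 = 128.7508
Value (long) = (F − K)·e^(−rT) = (128.7508 − 144.51) × 0.967055 = -15.2400
Short position value = −(long value) = £15.24

£15.24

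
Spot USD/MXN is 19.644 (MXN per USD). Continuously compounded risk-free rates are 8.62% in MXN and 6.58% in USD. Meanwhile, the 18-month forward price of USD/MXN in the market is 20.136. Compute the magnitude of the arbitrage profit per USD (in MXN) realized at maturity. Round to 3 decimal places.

0.118 per USD (in MXN)

Fair forward: F* = S·e^(carry·T), with carry = (r_MXN − r_USD) = 0.0862 − 0.0658 = 0.0204
F* = 19.644 · e^(0.0204 × 18/12) = 19.644 · e^0.030600 = 19.644 × 1.031073 = 20.2544
Market 20.136 < fair 20.2544: forward underpriced → reverse cash-and-carry (short spot, go long the forward).
At maturity, profit = |F_mkt − F*| = |20.136 − 20.2544| = 0.118 per USD (in MXN)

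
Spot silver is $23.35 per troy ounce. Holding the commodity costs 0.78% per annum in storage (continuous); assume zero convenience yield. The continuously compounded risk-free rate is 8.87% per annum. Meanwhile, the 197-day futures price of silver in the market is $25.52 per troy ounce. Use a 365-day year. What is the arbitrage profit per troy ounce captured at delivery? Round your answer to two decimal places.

Fair futures: F* = S·e^(carry·T), with carry = (r + u) = 0.0887 + 0.0078 = 0.0965
F* = 23.35 · e^(0.0965 × 197/365) = 23.35 · e^0.052084 = 23.35 × 1.053464 = $24.5984
Market $25.52 > fair $24.5984: forward overpriced → cash-and-carry (buy spot, short the forward).
At maturity, profit = |F_mkt − F*| = |25.52 − 24.5984| = $0.92 per troy ounce

$0.92 per troy ounce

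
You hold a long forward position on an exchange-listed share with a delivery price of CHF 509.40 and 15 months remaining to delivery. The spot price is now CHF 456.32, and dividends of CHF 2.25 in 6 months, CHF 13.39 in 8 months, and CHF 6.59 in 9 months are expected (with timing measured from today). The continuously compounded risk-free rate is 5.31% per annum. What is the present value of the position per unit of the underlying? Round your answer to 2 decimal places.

-CHF 41.81

PV(remaining dividends) I = 2.25·e^(−0.0531·6/12) + 13.39·e^(−0.0531·8/12) + 6.59·e^(−0.0531·9/12) = 21.4480
Current forward F = (S − I)·e^(rT) = (456.32 − 21.4480)·e^(0.0531·15/12) = 434.8720 × 1.068627 = 464.7160
Value (long) = (F − K)·e^(−rT) = (464.7160 − 509.40) × 0.935780 = -41.8144
Value = -CHF 41.81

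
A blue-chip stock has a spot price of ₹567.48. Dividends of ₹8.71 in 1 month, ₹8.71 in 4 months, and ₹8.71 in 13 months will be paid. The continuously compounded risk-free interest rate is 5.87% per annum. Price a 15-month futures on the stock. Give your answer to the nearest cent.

PV(dividends) I = 8.71·e^(−0.0587·1/12) + 8.71·e^(−0.0587·4/12) + 8.71·e^(−0.0587·13/12)
I = 8.6675 + 8.5412 + 8.1734 = 25.3821
F = (S − I)·e^(rT) = (567.48 − 25.3821) · e^(0.0587·15/12)
= 542.0979 · e^0.073375 = 542.0979 × 1.076134 = ₹583.37

₹583.37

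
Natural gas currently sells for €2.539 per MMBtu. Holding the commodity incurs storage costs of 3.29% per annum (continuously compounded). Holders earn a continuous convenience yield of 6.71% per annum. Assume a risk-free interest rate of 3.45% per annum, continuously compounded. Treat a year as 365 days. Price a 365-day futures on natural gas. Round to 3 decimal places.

Net carry = r + u − y = 0.0345 + 0.0329 − 0.0671 = 0.0003
F = S·e^((r+u−y)T) = 2.539 · e^(0.0003 × 365/365) = 2.539 · e^0.000300
= 2.539 × 1.000300 = €2.540 per MMBtu

€2.540 per MMBtu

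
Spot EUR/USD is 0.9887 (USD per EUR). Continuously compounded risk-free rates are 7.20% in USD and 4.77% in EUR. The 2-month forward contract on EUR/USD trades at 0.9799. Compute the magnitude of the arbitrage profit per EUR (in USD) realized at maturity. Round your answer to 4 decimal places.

Fair forward: F* = S·e^(carry·T), with carry = (r_USD − r_EUR) = 0.0720 − 0.0477 = 0.0243
F* = 0.9887 · e^(0.0243 × 2/12) = 0.9887 · e^0.004050 = 0.9887 × 1.004058 = 0.9927
Market 0.9799 < fair 0.9927: forward underpriced → reverse cash-and-carry (short spot, go long the forward).
At maturity, profit = |F_mkt − F*| = |0.9799 − 0.9927| = 0.0128 per EUR (in USD)

0.0128 per EUR (in USD)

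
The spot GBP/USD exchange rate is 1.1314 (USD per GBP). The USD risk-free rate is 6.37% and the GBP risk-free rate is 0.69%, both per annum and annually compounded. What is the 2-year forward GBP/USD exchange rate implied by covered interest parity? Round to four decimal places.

By covered interest parity, F = S · (1+r_USD)^T / (1+r_GBP)^T
= 1.1314 × 1.131458 / 1.013848 = 1.1314 × 1.116004
F = 1.2626 USD per GBP

1.2626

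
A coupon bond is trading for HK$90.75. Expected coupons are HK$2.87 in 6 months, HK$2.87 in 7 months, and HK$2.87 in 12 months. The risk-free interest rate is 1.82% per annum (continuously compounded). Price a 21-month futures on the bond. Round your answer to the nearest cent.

PV(coupons) I = 2.87·e^(−0.0182·6/12) + 2.87·e^(−0.0182·7/12) + 2.87·e^(−0.0182·12/12)
I = 2.8440 + 2.8397 + 2.8182 = 8.5019
F = (S − I)·e^(rT) = (90.75 − 8.5019) · e^(0.0182·21/12)
= 82.2481 · e^0.031850 = 82.2481 × 1.032363 = HK$84.91

HK$84.91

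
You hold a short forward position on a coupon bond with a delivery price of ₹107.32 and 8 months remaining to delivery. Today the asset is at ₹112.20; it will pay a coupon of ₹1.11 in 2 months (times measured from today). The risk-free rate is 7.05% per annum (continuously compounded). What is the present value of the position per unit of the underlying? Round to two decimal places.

PV(remaining coupons) I = 1.11·e^(−0.0705·2/12) = 1.0970
Current forward F = (S − I)·e^(rT) = (112.20 − 1.0970)·e^(0.0705·8/12) = 111.1030 × 1.048122 = 116.4495
Value (long) = (F − K)·e^(−rT) = (116.4495 − 107.32) × 0.954087 = 8.7103
Short position value = −(long value) = -₹8.71

-₹8.71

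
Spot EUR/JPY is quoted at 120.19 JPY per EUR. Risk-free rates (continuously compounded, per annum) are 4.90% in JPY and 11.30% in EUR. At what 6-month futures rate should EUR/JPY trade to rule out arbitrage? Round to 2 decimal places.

F = S·e^((r_JPY − r_EUR)T) = 120.19 · e^((0.0490 − 0.1130) × 6/12)
= 120.19 · e^-0.032000 = 120.19 × 0.968507
F = 116.40 JPY per EUR

116.40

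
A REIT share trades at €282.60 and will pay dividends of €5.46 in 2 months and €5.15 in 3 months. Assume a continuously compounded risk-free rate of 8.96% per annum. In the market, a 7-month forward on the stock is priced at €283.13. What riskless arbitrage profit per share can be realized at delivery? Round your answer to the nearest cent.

PV(dividends) I = 5.46·e^(−0.0896·2/12) + 5.15·e^(−0.0896·3/12) = 10.4150
Fair forward F* = (S − I)·e^(rT) = (282.60 − 10.4150)·e^0.052267 = 272.1850 × 1.053657 = 286.7896
Market €283.13 < fair 286.7896: forward underpriced → reverse cash-and-carry (short the stock, invest proceeds at r, pay the dividends, go long the forward).
Profit at T = |F_mkt − F*| = |283.13 − 286.7896| = €3.66 per share

€3.66 per share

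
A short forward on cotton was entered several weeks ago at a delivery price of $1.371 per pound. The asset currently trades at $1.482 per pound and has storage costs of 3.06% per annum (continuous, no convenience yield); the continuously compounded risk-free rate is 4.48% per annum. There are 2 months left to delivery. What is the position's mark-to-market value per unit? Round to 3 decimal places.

-$0.129 per pound

Current fair forward for the remaining 2 months: F = S·e^((r + u)·T), (r + u) = 0.0448 + 0.0306 = 0.0754
F = 1.482 · e^(0.0754 × 2/12) = 1.482 × 1.012646 = 1.5007
Value of long forward = (F − K)·e^(−rT) = (1.5007 − 1.371) · e^(−0.0448·2/12)
= 0.1297 × 0.992561 = 0.129
Short position value = −(long value) = -$0.129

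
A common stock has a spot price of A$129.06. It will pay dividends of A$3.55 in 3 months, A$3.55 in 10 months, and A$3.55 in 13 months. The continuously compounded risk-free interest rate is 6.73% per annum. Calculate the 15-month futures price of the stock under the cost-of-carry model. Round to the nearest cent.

A$129.35

PV(dividends) I = 3.55·e^(−0.0673·3/12) + 3.55·e^(−0.0673·10/12) + 3.55·e^(−0.0673·13/12)
I = 3.4908 + 3.3564 + 3.3004 = 10.1476
F = (S − I)·e^(rT) = (129.06 − 10.1476) · e^(0.0673·15/12)
= 118.9124 · e^0.084125 = 118.9124 × 1.087765 = A$129.35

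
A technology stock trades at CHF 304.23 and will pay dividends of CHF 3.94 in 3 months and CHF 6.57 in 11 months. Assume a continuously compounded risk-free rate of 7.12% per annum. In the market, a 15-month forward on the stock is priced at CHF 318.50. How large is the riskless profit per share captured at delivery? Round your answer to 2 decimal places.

PV(dividends) I = 3.94·e^(−0.0712·3/12) + 6.57·e^(−0.0712·11/12) = 10.0254
Fair forward F* = (S − I)·e^(rT) = (304.23 − 10.0254)·e^0.089000 = 294.2046 × 1.093081 = 321.5895
Market CHF 318.50 < fair 321.5895: forward underpriced → reverse cash-and-carry (short the stock, invest proceeds at r, pay the dividends, go long the forward).
Profit at T = |F_mkt − F*| = |318.50 − 321.5895| = CHF 3.09 per share

CHF 3.09 per share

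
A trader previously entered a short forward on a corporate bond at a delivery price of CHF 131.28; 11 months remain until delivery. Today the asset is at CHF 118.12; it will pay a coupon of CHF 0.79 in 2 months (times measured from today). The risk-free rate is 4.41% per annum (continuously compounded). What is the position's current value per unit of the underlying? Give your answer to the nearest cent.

CHF 8.74

PV(remaining coupons) I = 0.79·e^(−0.0441·2/12) = 0.7842
Current forward F = (S − I)·e^(rT) = (118.12 − 0.7842)·e^(0.0441·11/12) = 117.3358 × 1.041253 = 122.1763
Value (long) = (F − K)·e^(−rT) = (122.1763 − 131.28) × 0.960381 = -8.7430
Short position value = −(long value) = CHF 8.74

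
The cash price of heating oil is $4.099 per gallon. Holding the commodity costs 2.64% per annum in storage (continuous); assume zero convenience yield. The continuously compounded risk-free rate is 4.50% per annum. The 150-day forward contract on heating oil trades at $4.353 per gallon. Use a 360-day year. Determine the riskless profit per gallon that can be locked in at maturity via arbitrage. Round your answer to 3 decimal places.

Fair forward: F* = S·e^(carry·T), with carry = (r + u) = 0.0450 + 0.0264 = 0.0714
F* = 4.099 · e^(0.0714 × 150/360) = 4.099 · e^0.029750 = 4.099 × 1.030197 = $4.2228
Market $4.353 > fair $4.2228: forward overpriced → cash-and-carry (buy spot, short the forward).
At maturity, profit = |F_mkt − F*| = |4.353 − 4.2228| = $0.130 per gallon

$0.130 per gallon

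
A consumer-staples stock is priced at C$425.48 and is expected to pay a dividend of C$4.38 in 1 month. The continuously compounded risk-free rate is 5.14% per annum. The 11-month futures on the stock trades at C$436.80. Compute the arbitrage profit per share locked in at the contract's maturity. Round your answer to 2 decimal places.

C$4.64 per share

PV(dividends) I = 4.38·e^(−0.0514·1/12) = 4.3613
Fair futures F* = (S − I)·e^(rT) = (425.48 − 4.3613)·e^0.047117 = 421.1187 × 1.048245 = 441.4356
Market C$436.80 < fair 441.4356: forward underpriced → reverse cash-and-carry (short the stock, invest proceeds at r, pay the dividends, go long the forward).
Profit at T = |F_mkt − F*| = |436.80 − 441.4356| = C$4.64 per share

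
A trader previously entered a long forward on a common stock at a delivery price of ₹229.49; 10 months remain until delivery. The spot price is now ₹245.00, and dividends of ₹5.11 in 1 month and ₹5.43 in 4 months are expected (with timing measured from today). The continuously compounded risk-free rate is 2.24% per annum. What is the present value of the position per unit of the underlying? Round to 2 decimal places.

₹9.26

PV(remaining dividends) I = 5.11·e^(−0.0224·1/12) + 5.43·e^(−0.0224·4/12) = 10.4901
Current forward F = (S − I)·e^(rT) = (245.00 − 10.4901)·e^(0.0224·10/12) = 234.5099 × 1.018842 = 238.9285
Value (long) = (F − K)·e^(−rT) = (238.9285 − 229.49) × 0.981506 = 9.2639
Value = ₹9.26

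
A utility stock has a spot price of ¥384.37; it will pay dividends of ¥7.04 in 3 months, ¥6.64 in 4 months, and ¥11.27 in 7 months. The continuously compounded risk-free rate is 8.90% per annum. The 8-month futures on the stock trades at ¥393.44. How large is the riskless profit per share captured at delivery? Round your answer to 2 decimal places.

¥11.07 per share

PV(dividends) I = 7.04·e^(−0.0890·3/12) + 6.64·e^(−0.0890·4/12) + 11.27·e^(−0.0890·7/12) = 24.0308
Fair futures F* = (S − I)·e^(rT) = (384.37 − 24.0308)·e^0.059333 = 360.3392 × 1.061129 = 382.3664
Market ¥393.44 > fair 382.3664: forward overpriced → cash-and-carry (borrow at r, buy the stock and collect the dividends, short the forward).
Profit at T = |F_mkt − F*| = |393.44 − 382.3664| = ¥11.07 per share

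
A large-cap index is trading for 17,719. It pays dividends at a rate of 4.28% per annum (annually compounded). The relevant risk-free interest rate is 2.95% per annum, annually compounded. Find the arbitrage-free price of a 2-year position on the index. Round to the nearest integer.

17,270

F = S · (1+r)^T / (1+q)^T
= 17719 × 1.059870 / 1.087432 = 17719 × 0.974654
F = 17,270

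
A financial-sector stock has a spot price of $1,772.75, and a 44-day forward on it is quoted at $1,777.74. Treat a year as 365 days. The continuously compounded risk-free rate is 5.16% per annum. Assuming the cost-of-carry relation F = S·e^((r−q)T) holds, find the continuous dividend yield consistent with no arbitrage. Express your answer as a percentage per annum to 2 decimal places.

From F = S·e^((r−q)T): (r − q) = ln(F/S)/T
ln(1777.74/1772.75) = ln(1.002815) = 0.002811
(r − q) = 0.002811 / (44/365) = 0.023319
q = r − ln(F/S)/T = 0.0516 − 0.023319 = 0.028281
q = 2.83%

2.83%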